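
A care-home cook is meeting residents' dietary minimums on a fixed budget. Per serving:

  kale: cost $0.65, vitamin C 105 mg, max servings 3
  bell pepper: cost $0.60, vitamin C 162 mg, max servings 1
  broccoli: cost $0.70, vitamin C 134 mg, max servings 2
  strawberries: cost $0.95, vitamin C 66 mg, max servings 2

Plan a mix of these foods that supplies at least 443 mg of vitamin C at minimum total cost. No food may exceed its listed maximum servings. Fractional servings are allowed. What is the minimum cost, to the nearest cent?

$2.08

Cost per mg of vitamin C: bell pepper $0.0037, broccoli $0.0052, kale $0.0062, strawberries $0.0144.
Take 1 serving of bell pepper: +162.0 mg vitamin C for $0.60 (total $0.60, still need 281.0 mg).
Take 2 servings of broccoli: +268.0 mg vitamin C for $1.40 (total $2.00, still need 13.0 mg).
Take 0.1238 servings of kale: +13.0 mg vitamin C for $0.08 (total $2.08, still need 0.0 mg).
Filling from the cheapest source first is optimal under one linear minimum: $2.08.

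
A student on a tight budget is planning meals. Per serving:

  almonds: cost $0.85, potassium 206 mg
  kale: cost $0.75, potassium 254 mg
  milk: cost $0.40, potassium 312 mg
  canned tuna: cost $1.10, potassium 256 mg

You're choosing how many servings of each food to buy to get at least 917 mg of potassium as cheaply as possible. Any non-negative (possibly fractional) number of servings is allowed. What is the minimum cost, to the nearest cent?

$1.18

Cost per mg of potassium: milk $0.0013, kale $0.0030, almonds $0.0041, canned tuna $0.0043.
With no serving limits, use only milk: 917 mg / 312 mg = 2.939 servings × $0.40 = $1.18.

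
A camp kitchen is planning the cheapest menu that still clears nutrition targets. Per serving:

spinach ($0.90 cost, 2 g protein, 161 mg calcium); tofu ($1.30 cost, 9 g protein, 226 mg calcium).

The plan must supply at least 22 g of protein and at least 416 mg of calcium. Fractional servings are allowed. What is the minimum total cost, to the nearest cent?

$3.18

An LP optimum is at a vertex; with two nutrient constraints at most two foods are used. Check each candidate.
spinach only: max(22/2, 416/161) = 11 servings → $9.90.
tofu only: max(22/9, 416/226) = 2.444 servings → $3.18.
spinach + tofu with both targets exact would need a negative amount; discard.
Cheapest feasible corner: $3.18.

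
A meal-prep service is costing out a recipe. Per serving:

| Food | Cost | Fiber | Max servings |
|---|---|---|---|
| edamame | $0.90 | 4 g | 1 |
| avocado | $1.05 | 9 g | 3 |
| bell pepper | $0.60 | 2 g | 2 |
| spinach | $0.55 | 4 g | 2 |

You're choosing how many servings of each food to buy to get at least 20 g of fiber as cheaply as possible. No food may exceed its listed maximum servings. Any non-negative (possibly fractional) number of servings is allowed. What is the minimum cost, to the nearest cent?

Cost per g of fiber: avocado $0.1167, spinach $0.1375, edamame $0.2250, bell pepper $0.3000.
Take 2.222 servings of avocado: +20.0 g fiber for $2.33 (total $2.33, still need 0.0 g).
Greedy by cheapest-per-g is optimal for a single linear constraint, so the minimum cost is $2.33.

$2.33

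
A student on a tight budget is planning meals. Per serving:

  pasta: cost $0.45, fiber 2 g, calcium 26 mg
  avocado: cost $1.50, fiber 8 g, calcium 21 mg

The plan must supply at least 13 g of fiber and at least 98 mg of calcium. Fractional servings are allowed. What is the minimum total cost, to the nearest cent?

With two linear requirements the optimum uses one or two foods; enumerate the corners.
pasta only: max(13/2, 98/26) = 6.5 servings → $2.92.
avocado only: max(13/8, 98/21) = 4.667 servings → $7.00.
pasta + avocado with both tight: 3.078 servings and 0.8554 servings → $2.67.
The minimum over all feasible corners is $2.67.

$2.67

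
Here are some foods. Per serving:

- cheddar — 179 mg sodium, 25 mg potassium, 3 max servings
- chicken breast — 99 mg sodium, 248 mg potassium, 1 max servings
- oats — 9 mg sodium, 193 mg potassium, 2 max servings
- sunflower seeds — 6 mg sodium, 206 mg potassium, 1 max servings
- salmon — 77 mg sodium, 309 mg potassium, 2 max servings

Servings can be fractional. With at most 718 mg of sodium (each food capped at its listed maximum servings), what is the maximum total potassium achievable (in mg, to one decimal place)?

1519.6 mg

Potassium per mg sodium: sunflower seeds 34.33, oats 21.44, salmon 4.013, chicken breast 2.505, cheddar 0.1397.
Take 1 serving of sunflower seeds: uses 6 mg sodium, +206.0 mg potassium (running total 206.0 mg).
Take 2 servings of oats: uses 18 mg sodium, +386.0 mg potassium (running total 592.0 mg).
Take 2 servings of salmon: uses 154 mg sodium, +618.0 mg potassium (running total 1210.0 mg).
Take 1 serving of chicken breast: uses 99 mg sodium, +248.0 mg potassium (running total 1458.0 mg).
Take 2.464 servings of cheddar: uses 441 mg sodium, +61.6 mg potassium (running total 1519.6 mg).
Greedy by best ratio exhausts the sodium allowance optimally: 1519.6 mg.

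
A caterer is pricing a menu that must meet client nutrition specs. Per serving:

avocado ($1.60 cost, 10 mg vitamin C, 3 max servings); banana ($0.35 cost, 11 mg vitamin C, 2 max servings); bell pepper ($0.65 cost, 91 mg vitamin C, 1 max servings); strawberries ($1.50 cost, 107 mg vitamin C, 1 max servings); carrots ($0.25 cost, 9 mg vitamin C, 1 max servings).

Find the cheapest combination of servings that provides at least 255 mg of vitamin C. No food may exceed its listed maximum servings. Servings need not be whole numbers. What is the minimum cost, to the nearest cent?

Cost per mg of vitamin C: bell pepper $0.0071, strawberries $0.0140, carrots $0.0278, banana $0.0318, avocado $0.1600.
Take 1 serving of bell pepper: +91.0 mg vitamin C for $0.65 (total $0.65, still need 164.0 mg).
Take 1 serving of strawberries: +107.0 mg vitamin C for $1.50 (total $2.15, still need 57.0 mg).
Take 1 serving of carrots: +9.0 mg vitamin C for $0.25 (total $2.40, still need 48.0 mg).
Take 2 servings of banana: +22.0 mg vitamin C for $0.70 (total $3.10, still need 26.0 mg).
Take 2.6 servings of avocado: +26.0 mg vitamin C for $4.16 (total $7.26, still need 0.0 mg).
Greedy by cheapest-per-mg is optimal for a single linear constraint, so the minimum cost is $7.26.

$7.26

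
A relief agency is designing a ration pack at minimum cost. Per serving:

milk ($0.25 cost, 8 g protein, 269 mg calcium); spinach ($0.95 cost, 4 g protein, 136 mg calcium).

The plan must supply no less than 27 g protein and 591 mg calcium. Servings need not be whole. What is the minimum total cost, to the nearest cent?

Check every corner: each single food scaled to meet both minima, and each pair solved so both constraints bind.
milk only: max(27/8, 591/269) = 3.375 servings → $0.84.
spinach only: max(27/4, 591/136) = 6.75 servings → $6.41.
milk + spinach: intersection lies outside the first quadrant.
The minimum over all feasible corners is $0.84.

$0.84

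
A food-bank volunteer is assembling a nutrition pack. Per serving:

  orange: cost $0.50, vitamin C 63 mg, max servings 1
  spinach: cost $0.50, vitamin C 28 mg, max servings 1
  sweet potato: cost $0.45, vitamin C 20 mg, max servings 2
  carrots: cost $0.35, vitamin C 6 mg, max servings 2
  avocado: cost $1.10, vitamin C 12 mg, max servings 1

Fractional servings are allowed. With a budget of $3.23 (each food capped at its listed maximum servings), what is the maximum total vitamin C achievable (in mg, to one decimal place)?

149.9 mg

Vitamin C per dollar: orange 126, spinach 56, sweet potato 44.44, carrots 17.14, avocado 10.91.
Take 1 serving of orange: spends $0.50, +63.0 mg vitamin C (running total 63.0 mg).
Take 1 serving of spinach: spends $0.50, +28.0 mg vitamin C (running total 91.0 mg).
Take 2 servings of sweet potato: spends $0.90, +40.0 mg vitamin C (running total 131.0 mg).
Take 2 servings of carrots: spends $0.70, +12.0 mg vitamin C (running total 143.0 mg).
Take 0.5727 servings of avocado: spends $0.63, +6.9 mg vitamin C (running total 149.9 mg).
Filling greedily by vitamin C-per-dollar is optimal for one linear limit, giving 149.9 mg.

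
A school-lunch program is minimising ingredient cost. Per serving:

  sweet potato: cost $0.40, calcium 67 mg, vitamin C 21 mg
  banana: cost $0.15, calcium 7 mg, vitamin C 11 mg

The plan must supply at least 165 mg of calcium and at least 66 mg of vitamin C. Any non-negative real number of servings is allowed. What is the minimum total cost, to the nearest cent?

Check every corner: each single food scaled to meet both minima, and each pair solved so both constraints bind.
sweet potato only: max(165/67, 66/21) = 3.143 servings → $1.26.
banana only: max(165/7, 66/11) = 23.57 servings → $3.54.
sweet potato + banana with both tight: 2.293 servings and 1.622 servings → $1.16.
So the least-cost plan costs $1.16.

$1.16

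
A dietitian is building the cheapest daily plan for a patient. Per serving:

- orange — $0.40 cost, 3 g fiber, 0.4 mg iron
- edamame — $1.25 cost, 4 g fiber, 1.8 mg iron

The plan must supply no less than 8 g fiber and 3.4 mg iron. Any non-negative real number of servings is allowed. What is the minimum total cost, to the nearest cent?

At the optimum either one food covers both requirements or two foods hit both targets exactly; no other combination can be cheaper.
orange only: max(8/3, 3.4/0.4) = 8.5 servings → $3.40.
edamame only: max(8/4, 3.4/1.8) = 2 servings → $2.50.
orange + edamame with both tight: 0.2105 servings and 1.842 servings → $2.39.
So the least-cost plan costs $2.39.

$2.39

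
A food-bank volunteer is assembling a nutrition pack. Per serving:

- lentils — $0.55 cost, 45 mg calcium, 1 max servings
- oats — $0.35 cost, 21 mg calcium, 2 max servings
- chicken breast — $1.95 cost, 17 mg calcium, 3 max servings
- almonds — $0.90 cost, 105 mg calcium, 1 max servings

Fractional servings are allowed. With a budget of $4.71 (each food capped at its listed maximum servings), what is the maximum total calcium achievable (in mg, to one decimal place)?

Calcium per dollar: almonds 116.7, lentils 81.82, oats 60, chicken breast 8.718.
Take 1 serving of almonds: spends $0.90, +105.0 mg calcium (running total 105.0 mg).
Take 1 serving of lentils: spends $0.55, +45.0 mg calcium (running total 150.0 mg).
Take 2 servings of oats: spends $0.70, +42.0 mg calcium (running total 192.0 mg).
Take 1.313 servings of chicken breast: spends $2.56, +22.3 mg calcium (running total 214.3 mg).
Greedy by best ratio exhausts the cost allowance optimally: 214.3 mg.

214.3 mg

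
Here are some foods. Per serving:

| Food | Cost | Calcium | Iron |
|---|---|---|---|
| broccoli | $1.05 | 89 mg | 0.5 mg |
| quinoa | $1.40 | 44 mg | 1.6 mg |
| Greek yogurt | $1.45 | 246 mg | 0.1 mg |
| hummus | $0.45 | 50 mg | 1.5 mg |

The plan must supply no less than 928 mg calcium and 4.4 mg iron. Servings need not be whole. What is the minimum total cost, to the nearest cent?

$5.89

For a min-cost LP with two ≥-constraints, a basic feasible solution has at most two positive variables.
broccoli only: max(928/89, 4.4/0.5) = 10.43 servings → $10.95.
quinoa only: max(928/44, 4.4/1.6) = 21.09 servings → $29.53.
Greek yogurt only: max(928/246, 4.4/0.1) = 44 servings → $63.80.
hummus only: max(928/50, 4.4/1.5) = 18.56 servings → $8.35.
broccoli + quinoa: the both-tight solution has a negative serving — not a feasible corner.
broccoli + Greek yogurt with both tight: 8.673 servings and 0.6345 servings → $10.03.
broccoli + hummus with both targets exact would need a negative amount; discard.
quinoa + Greek yogurt with both tight: 2.543 servings and 3.318 servings → $8.37.
quinoa + hummus with both targets exact would need a negative amount; discard.
Greek yogurt + hummus with both tight: 3.22 servings and 2.719 servings → $5.89.
So the least-cost plan costs $5.89.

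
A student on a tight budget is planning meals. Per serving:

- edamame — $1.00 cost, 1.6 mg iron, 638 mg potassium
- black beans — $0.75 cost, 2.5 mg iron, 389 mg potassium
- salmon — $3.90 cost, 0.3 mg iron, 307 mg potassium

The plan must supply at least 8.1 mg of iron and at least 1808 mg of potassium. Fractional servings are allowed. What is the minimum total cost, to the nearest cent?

$3.16

This is a tiny linear program; its minimum lies at a vertex of the feasible set. List the vertices and price them.
edamame only: max(8.1/1.6, 1808/638) = 5.062 servings → $5.06.
black beans only: max(8.1/2.5, 1808/389) = 4.648 servings → $3.49.
salmon only: max(8.1/0.3, 1808/307) = 27 servings → $105.30.
edamame + black beans with both tight: 1.408 servings and 2.339 servings → $3.16.
edamame + salmon with both targets exact would need a negative amount; discard.
black beans + salmon with both tight: 2.988 servings and 2.104 servings → $10.45.
The minimum over all feasible corners is $3.16.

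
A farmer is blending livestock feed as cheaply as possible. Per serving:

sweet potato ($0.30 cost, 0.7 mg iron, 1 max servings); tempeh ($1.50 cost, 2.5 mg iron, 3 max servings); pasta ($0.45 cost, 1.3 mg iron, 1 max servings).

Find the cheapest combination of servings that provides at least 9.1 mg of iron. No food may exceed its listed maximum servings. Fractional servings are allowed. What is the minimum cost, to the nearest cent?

Cost per mg of iron: pasta $0.3462, sweet potato $0.4286, tempeh $0.6000.
Take 1 serving of pasta: +1.3 mg iron for $0.45 (total $0.45, still need 7.8 mg).
Take 1 serving of sweet potato: +0.7 mg iron for $0.30 (total $0.75, still need 7.1 mg).
Take 2.84 servings of tempeh: +7.1 mg iron for $4.26 (total $5.01, still need 0.0 mg).
Greedy by cheapest-per-mg is optimal for a single linear constraint, so the minimum cost is $5.01.

$5.01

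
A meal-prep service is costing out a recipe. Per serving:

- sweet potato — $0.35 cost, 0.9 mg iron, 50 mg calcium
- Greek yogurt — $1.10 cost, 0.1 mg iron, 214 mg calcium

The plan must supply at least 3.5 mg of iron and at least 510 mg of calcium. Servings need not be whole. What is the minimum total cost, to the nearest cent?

$2.97

For a min-cost LP with two ≥-constraints, a basic feasible solution has at most two positive variables.
sweet potato only: max(3.5/0.9, 510/50) = 10.2 servings → $3.57.
Greek yogurt only: max(3.5/0.1, 510/214) = 35 servings → $38.50.
sweet potato + Greek yogurt with both tight: 3.721 servings and 1.514 servings → $2.97.
The minimum over all feasible corners is $2.97.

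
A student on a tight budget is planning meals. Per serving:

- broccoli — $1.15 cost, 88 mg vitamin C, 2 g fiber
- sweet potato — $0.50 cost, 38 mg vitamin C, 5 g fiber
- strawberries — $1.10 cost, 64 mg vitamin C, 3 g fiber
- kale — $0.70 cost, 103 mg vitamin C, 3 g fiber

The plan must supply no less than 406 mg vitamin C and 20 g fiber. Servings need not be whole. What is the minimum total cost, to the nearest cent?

Minimising a linear cost over {vitamin C ≥ 406, fiber ≥ 20, servings ≥ 0} — the optimum is at a vertex, using one or two foods.
broccoli only: max(406/88, 20/2) = 10 servings → $11.50.
sweet potato only: max(406/38, 20/5) = 10.68 servings → $5.34.
strawberries only: max(406/64, 20/3) = 6.667 servings → $7.33.
kale only: max(406/103, 20/3) = 6.667 servings → $4.67.
broccoli + sweet potato with both tight: 3.489 servings and 2.604 servings → $5.31.
broccoli + strawberries: the both-tight solution has a negative serving — not a feasible corner.
broccoli + kale: the both-tight solution has a negative serving — not a feasible corner.
sweet potato + strawberries with both tight: 0.301 servings and 6.165 servings → $6.93.
sweet potato + kale with both tight: 2.1 servings and 3.167 servings → $3.27.
strawberries + kale: intersection lies outside the first quadrant.
The minimum over all feasible corners is $3.27.

$3.27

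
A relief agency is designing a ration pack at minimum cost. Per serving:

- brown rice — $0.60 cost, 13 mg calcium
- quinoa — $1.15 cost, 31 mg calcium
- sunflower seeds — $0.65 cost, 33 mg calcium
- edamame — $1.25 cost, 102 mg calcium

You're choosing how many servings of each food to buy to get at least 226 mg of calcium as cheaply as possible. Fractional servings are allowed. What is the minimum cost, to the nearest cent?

Cost per mg of calcium: edamame $0.0123, sunflower seeds $0.0197, quinoa $0.0371, brown rice $0.0462.
With no serving limits, use only edamame: 226 mg / 102 mg = 2.216 servings × $1.25 = $2.77.

$2.77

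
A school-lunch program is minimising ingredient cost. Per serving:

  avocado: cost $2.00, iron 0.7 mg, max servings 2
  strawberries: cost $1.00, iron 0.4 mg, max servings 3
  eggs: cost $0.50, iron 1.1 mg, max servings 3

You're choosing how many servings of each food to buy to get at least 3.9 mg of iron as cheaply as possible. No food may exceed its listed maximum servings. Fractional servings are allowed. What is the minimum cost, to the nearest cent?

Cost per mg of iron: eggs $0.4545, strawberries $2.5000, avocado $2.8571.
Take 3 servings of eggs: +3.3 mg iron for $1.50 (total $1.50, still need 0.6 mg).
Take 1.5 servings of strawberries: +0.6 mg iron for $1.50 (total $3.00, still need 0.0 mg).
Greedy by cheapest-per-mg is optimal for a single linear constraint, so the minimum cost is $3.00.

$3.00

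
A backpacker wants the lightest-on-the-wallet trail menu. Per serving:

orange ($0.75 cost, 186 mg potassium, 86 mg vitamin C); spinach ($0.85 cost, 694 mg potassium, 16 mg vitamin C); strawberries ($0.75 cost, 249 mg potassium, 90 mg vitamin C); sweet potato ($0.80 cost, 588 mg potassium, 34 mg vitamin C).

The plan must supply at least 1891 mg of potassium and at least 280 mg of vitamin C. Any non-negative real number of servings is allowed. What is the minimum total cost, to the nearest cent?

$3.50

At the optimum either one food covers both requirements or two foods hit both targets exactly; no other combination can be cheaper.
orange only: max(1891/186, 280/86) = 10.17 servings → $7.62.
spinach only: max(1891/694, 280/16) = 17.5 servings → $14.88.
strawberries only: max(1891/249, 280/90) = 7.594 servings → $5.70.
sweet potato only: max(1891/588, 280/34) = 8.235 servings → $6.59.
orange + spinach with both tight: 2.893 servings and 1.949 servings → $3.83.
orange + strawberries with both targets exact would need a negative amount; discard.
orange + sweet potato with both tight: 2.268 servings and 2.499 servings → $3.70.
spinach + strawberries with both tight: 1.718 servings and 2.806 servings → $3.56.
spinach + sweet potato: the both-tight solution has a negative serving — not a feasible corner.
strawberries + sweet potato with both tight: 2.257 servings and 2.26 servings → $3.50.
The minimum over all feasible corners is $3.50.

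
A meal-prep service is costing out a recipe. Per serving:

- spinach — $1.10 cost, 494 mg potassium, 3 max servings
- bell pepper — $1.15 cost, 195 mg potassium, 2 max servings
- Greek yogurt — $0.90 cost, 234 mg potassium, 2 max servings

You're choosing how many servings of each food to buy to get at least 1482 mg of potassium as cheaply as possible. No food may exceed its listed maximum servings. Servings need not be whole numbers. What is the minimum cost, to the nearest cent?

Cost per mg of potassium: spinach $0.0022, Greek yogurt $0.0038, bell pepper $0.0059.
Take 3 servings of spinach: +1482.0 mg potassium for $3.30 (total $3.30, still need 0.0 mg).
Greedy by cheapest-per-mg is optimal for a single linear constraint, so the minimum cost is $3.30.

$3.30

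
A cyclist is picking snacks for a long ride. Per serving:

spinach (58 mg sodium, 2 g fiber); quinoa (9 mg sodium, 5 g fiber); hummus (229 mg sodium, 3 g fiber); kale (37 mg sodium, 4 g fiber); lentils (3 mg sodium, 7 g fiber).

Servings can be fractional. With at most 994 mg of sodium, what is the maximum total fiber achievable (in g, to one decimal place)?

2319.3 g

Fiber per mg sodium: lentils 2.333, quinoa 0.5556, kale 0.1081, spinach 0.03448, hummus 0.0131.
With no serving limits, spend the whole sodium allowance on lentils: 994 mg / 3 mg × 7 g = 2319.3 g.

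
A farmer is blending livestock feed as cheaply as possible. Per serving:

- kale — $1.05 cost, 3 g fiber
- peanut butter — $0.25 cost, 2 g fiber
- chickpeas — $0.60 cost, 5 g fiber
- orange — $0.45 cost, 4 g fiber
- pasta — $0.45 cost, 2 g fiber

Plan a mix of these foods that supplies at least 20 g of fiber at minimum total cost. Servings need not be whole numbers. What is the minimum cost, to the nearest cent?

$2.25

Cost per g of fiber: orange $0.1125, chickpeas $0.1200, peanut butter $0.1250, pasta $0.2250, kale $0.3500.
With no serving limits, use only orange: 20 g / 4 g = 5 servings × $0.45 = $2.25.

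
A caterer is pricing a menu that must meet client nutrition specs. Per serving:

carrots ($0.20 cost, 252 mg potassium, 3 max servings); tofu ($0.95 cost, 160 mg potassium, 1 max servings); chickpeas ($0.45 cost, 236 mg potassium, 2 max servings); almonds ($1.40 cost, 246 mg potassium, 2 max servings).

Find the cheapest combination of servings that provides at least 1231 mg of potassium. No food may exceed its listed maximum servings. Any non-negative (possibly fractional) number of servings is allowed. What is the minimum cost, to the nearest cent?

Cost per mg of potassium: carrots $0.0008, chickpeas $0.0019, almonds $0.0057, tofu $0.0059.
Take 3 servings of carrots: +756.0 mg potassium for $0.60 (total $0.60, still need 475.0 mg).
Take 2 servings of chickpeas: +472.0 mg potassium for $0.90 (total $1.50, still need 3.0 mg).
Take 0.0122 servings of almonds: +3.0 mg potassium for $0.02 (total $1.52, still need 0.0 mg).
Filling from the cheapest source first is optimal under one linear minimum: $1.52.

$1.52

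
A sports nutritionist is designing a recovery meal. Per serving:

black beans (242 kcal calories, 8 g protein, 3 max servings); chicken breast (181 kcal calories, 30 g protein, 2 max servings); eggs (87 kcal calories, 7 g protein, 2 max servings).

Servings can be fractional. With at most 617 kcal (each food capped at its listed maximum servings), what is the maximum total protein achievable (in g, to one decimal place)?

Protein per kcal: chicken breast 0.1657, eggs 0.08046, black beans 0.03306.
Take 2 servings of chicken breast: uses 362 kcal, +60.0 g protein (running total 60.0 g).
Take 2 servings of eggs: uses 174 kcal, +14.0 g protein (running total 74.0 g).
Take 0.3347 servings of black beans: uses 81 kcal, +2.7 g protein (running total 76.7 g).
Greedy by best ratio exhausts the calories allowance optimally: 76.7 g.

76.7 g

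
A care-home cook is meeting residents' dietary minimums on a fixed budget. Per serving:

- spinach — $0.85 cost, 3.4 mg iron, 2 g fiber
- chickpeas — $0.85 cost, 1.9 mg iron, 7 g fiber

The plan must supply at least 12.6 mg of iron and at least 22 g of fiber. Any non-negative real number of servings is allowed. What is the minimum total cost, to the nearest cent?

An LP optimum is at a vertex; with two nutrient constraints at most two foods are used. Check each candidate.
spinach only: max(12.6/3.4, 22/2) = 11 servings → $9.35.
chickpeas only: max(12.6/1.9, 22/7) = 6.632 servings → $5.64.
spinach + chickpeas with both tight: 2.32 servings and 2.48 servings → $4.08.
So the least-cost plan costs $4.08.

$4.08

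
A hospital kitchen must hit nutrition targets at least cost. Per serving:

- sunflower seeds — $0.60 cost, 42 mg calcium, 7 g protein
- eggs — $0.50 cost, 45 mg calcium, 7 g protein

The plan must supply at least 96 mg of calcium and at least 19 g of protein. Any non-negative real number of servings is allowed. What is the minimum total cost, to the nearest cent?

A basic optimal solution has at most two foods positive. Try each food alone and each pair with both targets met exactly.
sunflower seeds only: max(96/42, 19/7) = 2.714 servings → $1.63.
eggs only: max(96/45, 19/7) = 2.714 servings → $1.36.
sunflower seeds + eggs with both targets exact would need a negative amount; discard.
So the least-cost plan costs $1.36.

$1.36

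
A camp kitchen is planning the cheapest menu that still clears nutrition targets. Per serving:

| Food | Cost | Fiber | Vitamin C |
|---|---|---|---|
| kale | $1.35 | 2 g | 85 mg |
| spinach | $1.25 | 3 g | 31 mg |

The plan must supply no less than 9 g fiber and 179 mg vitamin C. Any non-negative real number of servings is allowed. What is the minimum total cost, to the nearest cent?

$4.44

Compare the cost at each extreme point of the feasible region.
kale only: max(9/2, 179/85) = 4.5 servings → $6.08.
spinach only: max(9/3, 179/31) = 5.774 servings → $7.22.
kale + spinach with both tight: 1.337 servings and 2.109 servings → $4.44.
The minimum over all feasible corners is $4.44.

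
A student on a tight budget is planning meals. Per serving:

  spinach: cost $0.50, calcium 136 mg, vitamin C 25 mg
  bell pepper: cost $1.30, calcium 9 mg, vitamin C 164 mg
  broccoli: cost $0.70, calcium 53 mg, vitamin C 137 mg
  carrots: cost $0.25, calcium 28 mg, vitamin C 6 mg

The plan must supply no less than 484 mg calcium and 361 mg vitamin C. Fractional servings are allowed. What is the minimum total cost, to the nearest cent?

$2.86

A basic optimal solution has at most two foods positive. Try each food alone and each pair with both targets met exactly.
spinach only: max(484/136, 361/25) = 14.44 servings → $7.22.
bell pepper only: max(484/9, 361/164) = 53.78 servings → $69.91.
broccoli only: max(484/53, 361/137) = 9.132 servings → $6.39.
carrots only: max(484/28, 361/6) = 60.17 servings → $15.04.
spinach + bell pepper with both tight: 3.448 servings and 1.676 servings → $3.90.
spinach + broccoli with both tight: 2.726 servings and 2.138 servings → $2.86.
spinach + carrots: intersection lies outside the first quadrant.
bell pepper + broccoli: intersection lies outside the first quadrant.
bell pepper + carrots with both tight: 1.587 servings and 16.78 servings → $6.26.
broccoli + carrots with both tight: 2.048 servings and 13.41 servings → $4.79.
The minimum over all feasible corners is $2.86.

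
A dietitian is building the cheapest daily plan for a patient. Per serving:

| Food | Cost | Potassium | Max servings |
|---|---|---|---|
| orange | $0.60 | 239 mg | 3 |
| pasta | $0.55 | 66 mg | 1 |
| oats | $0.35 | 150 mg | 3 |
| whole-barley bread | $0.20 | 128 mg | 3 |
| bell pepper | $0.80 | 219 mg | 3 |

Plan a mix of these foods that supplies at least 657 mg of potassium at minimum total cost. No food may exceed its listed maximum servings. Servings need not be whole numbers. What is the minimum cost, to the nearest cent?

$1.24

Cost per mg of potassium: whole-barley bread $0.0016, oats $0.0023, orange $0.0025, bell pepper $0.0037, pasta $0.0083.
Take 3 servings of whole-barley bread: +384.0 mg potassium for $0.60 (total $0.60, still need 273.0 mg).
Take 1.82 servings of oats: +273.0 mg potassium for $0.64 (total $1.24, still need 0.0 mg).
Filling from the cheapest source first is optimal under one linear minimum: $1.24.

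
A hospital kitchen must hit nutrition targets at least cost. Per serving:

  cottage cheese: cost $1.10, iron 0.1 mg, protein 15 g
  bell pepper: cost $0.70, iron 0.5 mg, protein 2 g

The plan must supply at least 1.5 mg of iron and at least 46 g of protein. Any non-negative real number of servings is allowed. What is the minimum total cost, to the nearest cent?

At the optimum either one food covers both requirements or two foods hit both targets exactly; no other combination can be cheaper.
cottage cheese only: max(1.5/0.1, 46/15) = 15 servings → $16.50.
bell pepper only: max(1.5/0.5, 46/2) = 23 servings → $16.10.
cottage cheese + bell pepper with both tight: 2.74 servings and 2.452 servings → $4.73.
The minimum over all feasible corners is $4.73.

$4.73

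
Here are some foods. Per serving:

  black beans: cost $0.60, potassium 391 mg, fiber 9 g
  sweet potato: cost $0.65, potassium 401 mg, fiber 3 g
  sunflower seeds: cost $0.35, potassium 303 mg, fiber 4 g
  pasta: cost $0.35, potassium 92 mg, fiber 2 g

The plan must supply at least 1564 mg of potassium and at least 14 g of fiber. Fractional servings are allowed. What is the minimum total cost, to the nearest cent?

Compare the cost at each extreme point of the feasible region.
black beans only: max(1564/391, 14/9) = 4 servings → $2.40.
sweet potato only: max(1564/401, 14/3) = 4.667 servings → $3.03.
sunflower seeds only: max(1564/303, 14/4) = 5.162 servings → $1.81.
pasta only: max(1564/92, 14/2) = 17 servings → $5.95.
black beans + sweet potato with both tight: 0.3785 servings and 3.531 servings → $2.52.
black beans + sunflower seeds: the both-tight solution has a negative serving — not a feasible corner.
black beans + pasta: the both-tight solution has a negative serving — not a feasible corner.
sweet potato + sunflower seeds with both tight: 2.898 servings and 1.327 servings → $2.35.
sweet potato + pasta with both tight: 3.498 servings and 1.753 servings → $2.89.
sunflower seeds + pasta: the both-tight solution has a negative serving — not a feasible corner.
The minimum over all feasible corners is $1.81.

$1.81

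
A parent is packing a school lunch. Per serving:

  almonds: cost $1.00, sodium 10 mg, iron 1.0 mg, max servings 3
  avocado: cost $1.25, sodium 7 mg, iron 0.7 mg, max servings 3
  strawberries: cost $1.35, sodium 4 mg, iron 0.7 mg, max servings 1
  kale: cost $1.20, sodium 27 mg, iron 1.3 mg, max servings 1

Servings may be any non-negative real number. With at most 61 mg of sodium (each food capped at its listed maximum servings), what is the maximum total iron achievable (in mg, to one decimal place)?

6.1 mg

Iron per mg sodium: strawberries 0.175, almonds 0.1, avocado 0.1, kale 0.04815.
Take 1 serving of strawberries: uses 4 mg sodium, +0.7 mg iron (running total 0.7 mg).
Take 3 servings of almonds: uses 30 mg sodium, +3.0 mg iron (running total 3.7 mg).
Take 3 servings of avocado: uses 21 mg sodium, +2.1 mg iron (running total 5.8 mg).
Take 0.2222 servings of kale: uses 6 mg sodium, +0.3 mg iron (running total 6.1 mg).
Greedy by best ratio exhausts the sodium allowance optimally: 6.1 mg.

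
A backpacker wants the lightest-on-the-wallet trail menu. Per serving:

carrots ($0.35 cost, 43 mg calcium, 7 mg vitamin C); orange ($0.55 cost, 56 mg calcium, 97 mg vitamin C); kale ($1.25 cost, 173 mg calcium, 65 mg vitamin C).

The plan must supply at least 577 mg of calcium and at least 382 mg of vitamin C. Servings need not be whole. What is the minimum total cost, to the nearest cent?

$4.49

The cheapest plan sits at a corner of the feasible region — with two constraints it uses at most two foods.
carrots only: max(577/43, 382/7) = 54.57 servings → $19.10.
orange only: max(577/56, 382/97) = 10.3 servings → $5.67.
kale only: max(577/173, 382/65) = 5.877 servings → $7.35.
carrots + orange with both tight: 9.15 servings and 3.278 servings → $5.01.
carrots + kale: the both-tight solution has a negative serving — not a feasible corner.
orange + kale with both tight: 2.175 servings and 2.631 servings → $4.49.
Cheapest feasible corner: $4.49.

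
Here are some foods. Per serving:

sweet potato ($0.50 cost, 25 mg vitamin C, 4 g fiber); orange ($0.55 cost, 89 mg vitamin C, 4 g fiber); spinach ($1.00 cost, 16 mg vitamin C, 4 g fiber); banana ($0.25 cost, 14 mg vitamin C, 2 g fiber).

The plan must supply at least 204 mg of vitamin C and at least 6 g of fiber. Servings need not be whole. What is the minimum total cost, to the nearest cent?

$1.26

An LP optimum is at a vertex; with two nutrient constraints at most two foods are used. Check each candidate.
sweet potato only: max(204/25, 6/4) = 8.16 servings → $4.08.
orange only: max(204/89, 6/4) = 2.292 servings → $1.26.
spinach only: max(204/16, 6/4) = 12.75 servings → $12.75.
banana only: max(204/14, 6/2) = 14.57 servings → $3.64.
sweet potato + orange: the both-tight solution has a negative serving — not a feasible corner.
sweet potato + spinach: intersection lies outside the first quadrant.
sweet potato + banana: the both-tight solution has a negative serving — not a feasible corner.
orange + spinach with both targets exact would need a negative amount; discard.
orange + banana: the both-tight solution has a negative serving — not a feasible corner.
spinach + banana: the both-tight solution has a negative serving — not a feasible corner.
Cheapest feasible corner: $1.26.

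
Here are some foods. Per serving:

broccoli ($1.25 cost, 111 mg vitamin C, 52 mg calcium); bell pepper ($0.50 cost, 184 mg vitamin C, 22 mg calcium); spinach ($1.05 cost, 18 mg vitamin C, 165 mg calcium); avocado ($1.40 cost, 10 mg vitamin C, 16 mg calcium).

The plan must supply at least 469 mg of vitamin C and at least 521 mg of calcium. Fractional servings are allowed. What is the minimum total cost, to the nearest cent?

Check every corner: each single food scaled to meet both minima, and each pair solved so both constraints bind.
broccoli only: max(469/111, 521/52) = 10.02 servings → $12.52.
bell pepper only: max(469/184, 521/22) = 23.68 servings → $11.84.
spinach only: max(469/18, 521/165) = 26.06 servings → $27.36.
avocado only: max(469/10, 521/16) = 46.9 servings → $65.66.
broccoli + bell pepper with both targets exact would need a negative amount; discard.
broccoli + spinach with both tight: 3.913 servings and 1.924 servings → $6.91.
broccoli + avocado with both tight: 1.826 servings and 26.63 servings → $39.56.
bell pepper + spinach with both tight: 2.27 servings and 2.855 servings → $4.13.
bell pepper + avocado with both tight: 0.8421 servings and 31.4 servings → $44.39.
spinach + avocado with both targets exact would need a negative amount; discard.
So the least-cost plan costs $4.13.

$4.13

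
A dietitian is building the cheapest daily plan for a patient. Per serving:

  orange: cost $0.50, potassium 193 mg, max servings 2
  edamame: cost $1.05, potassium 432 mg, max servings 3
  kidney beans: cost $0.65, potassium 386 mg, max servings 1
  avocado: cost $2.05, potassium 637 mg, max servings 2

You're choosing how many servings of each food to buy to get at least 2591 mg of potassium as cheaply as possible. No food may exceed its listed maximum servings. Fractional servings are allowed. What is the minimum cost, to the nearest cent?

$6.48

Cost per mg of potassium: kidney beans $0.0017, edamame $0.0024, orange $0.0026, avocado $0.0032.
Take 1 serving of kidney beans: +386.0 mg potassium for $0.65 (total $0.65, still need 2205.0 mg).
Take 3 servings of edamame: +1296.0 mg potassium for $3.15 (total $3.80, still need 909.0 mg).
Take 2 servings of orange: +386.0 mg potassium for $1.00 (total $4.80, still need 523.0 mg).
Take 0.821 servings of avocado: +523.0 mg potassium for $1.68 (total $6.48, still need 0.0 mg).
Greedy by cheapest-per-mg is optimal for a single linear constraint, so the minimum cost is $6.48.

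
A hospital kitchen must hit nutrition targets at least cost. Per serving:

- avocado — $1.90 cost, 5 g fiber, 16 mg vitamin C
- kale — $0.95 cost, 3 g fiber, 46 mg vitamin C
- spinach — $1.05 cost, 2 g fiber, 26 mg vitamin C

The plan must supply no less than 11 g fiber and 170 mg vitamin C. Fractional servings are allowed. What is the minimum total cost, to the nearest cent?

For a min-cost LP with two ≥-constraints, a basic feasible solution has at most two positive variables.
avocado only: max(11/5, 170/16) = 10.62 servings → $20.19.
kale only: max(11/3, 170/46) = 3.696 servings → $3.51.
spinach only: max(11/2, 170/26) = 6.538 servings → $6.87.
avocado + kale: intersection lies outside the first quadrant.
avocado + spinach: the both-tight solution has a negative serving — not a feasible corner.
kale + spinach: intersection lies outside the first quadrant.
The minimum over all feasible corners is $3.51.

$3.51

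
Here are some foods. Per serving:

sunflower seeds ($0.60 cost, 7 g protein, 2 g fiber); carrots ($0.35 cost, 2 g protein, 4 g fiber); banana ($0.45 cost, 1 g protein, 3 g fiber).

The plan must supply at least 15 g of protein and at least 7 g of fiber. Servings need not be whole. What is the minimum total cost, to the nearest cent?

$1.43

With two linear requirements the optimum uses one or two foods; enumerate the corners.
sunflower seeds only: max(15/7, 7/2) = 3.5 servings → $2.10.
carrots only: max(15/2, 7/4) = 7.5 servings → $2.62.
banana only: max(15/1, 7/3) = 15 servings → $6.75.
sunflower seeds + carrots with both tight: 1.917 servings and 0.7917 servings → $1.43.
sunflower seeds + banana with both tight: 2 servings and 1 serving → $1.65.
carrots + banana: the both-tight solution has a negative serving — not a feasible corner.
Cheapest feasible corner: $1.43.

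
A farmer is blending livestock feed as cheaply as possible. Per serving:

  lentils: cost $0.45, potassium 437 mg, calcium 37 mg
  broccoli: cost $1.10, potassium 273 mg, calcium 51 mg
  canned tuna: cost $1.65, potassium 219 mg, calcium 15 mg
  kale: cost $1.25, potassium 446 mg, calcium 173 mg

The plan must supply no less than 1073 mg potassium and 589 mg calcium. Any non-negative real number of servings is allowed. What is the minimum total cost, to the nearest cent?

$4.26

lentils only: max(1073/437, 589/37) = 15.92 servings → $7.16.
broccoli only: max(1073/273, 589/51) = 11.55 servings → $12.70.
canned tuna only: max(1073/219, 589/15) = 39.27 servings → $64.79.
kale only: max(1073/446, 589/173) = 3.405 servings → $4.26.
lentils + broccoli: intersection lies outside the first quadrant.
lentils + canned tuna: intersection lies outside the first quadrant.
lentils + kale with both targets exact would need a negative amount; discard.
broccoli + canned tuna with both targets exact would need a negative amount; discard.
broccoli + kale with both targets exact would need a negative amount; discard.
canned tuna + kale: the both-tight solution has a negative serving — not a feasible corner.
Cheapest feasible corner: $4.26.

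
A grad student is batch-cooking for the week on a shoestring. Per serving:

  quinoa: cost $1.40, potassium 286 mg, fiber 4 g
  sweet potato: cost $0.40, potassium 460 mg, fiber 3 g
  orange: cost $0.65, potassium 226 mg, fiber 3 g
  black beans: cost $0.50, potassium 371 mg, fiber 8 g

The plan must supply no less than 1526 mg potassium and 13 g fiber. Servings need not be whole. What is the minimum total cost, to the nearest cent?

For a min-cost LP with two ≥-constraints, a basic feasible solution has at most two positive variables.
quinoa only: max(1526/286, 13/4) = 5.336 servings → $7.47.
sweet potato only: max(1526/460, 13/3) = 4.333 servings → $1.73.
orange only: max(1526/226, 13/3) = 6.752 servings → $4.39.
black beans only: max(1526/371, 13/8) = 4.113 servings → $2.06.
quinoa + sweet potato with both tight: 1.428 servings and 2.43 servings → $2.97.
quinoa + orange: the both-tight solution has a negative serving — not a feasible corner.
quinoa + black beans with both targets exact would need a negative amount; discard.
sweet potato + orange with both tight: 2.336 servings and 1.997 servings → $2.23.
sweet potato + black beans with both tight: 2.877 servings and 0.5462 servings → $1.42.
orange + black beans with both targets exact would need a negative amount; discard.
So the least-cost plan costs $1.42.

$1.42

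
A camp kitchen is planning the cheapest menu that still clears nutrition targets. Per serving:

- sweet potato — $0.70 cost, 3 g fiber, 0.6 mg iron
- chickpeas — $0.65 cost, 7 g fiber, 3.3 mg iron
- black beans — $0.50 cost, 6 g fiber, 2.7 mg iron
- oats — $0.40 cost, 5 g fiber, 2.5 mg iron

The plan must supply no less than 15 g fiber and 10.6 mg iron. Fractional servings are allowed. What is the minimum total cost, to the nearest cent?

Minimising a linear cost over {fiber ≥ 15, iron ≥ 10.6, servings ≥ 0} — the optimum is at a vertex, using one or two foods.
sweet potato only: max(15/3, 10.6/0.6) = 17.67 servings → $12.37.
chickpeas only: max(15/7, 10.6/3.3) = 3.212 servings → $2.09.
black beans only: max(15/6, 10.6/2.7) = 3.926 servings → $1.96.
oats only: max(15/5, 10.6/2.5) = 4.24 servings → $1.70.
sweet potato + chickpeas: intersection lies outside the first quadrant.
sweet potato + black beans with both targets exact would need a negative amount; discard.
sweet potato + oats: intersection lies outside the first quadrant.
chickpeas + black beans: the both-tight solution has a negative serving — not a feasible corner.
chickpeas + oats: intersection lies outside the first quadrant.
black beans + oats: intersection lies outside the first quadrant.
The minimum over all feasible corners is $1.70.

$1.70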